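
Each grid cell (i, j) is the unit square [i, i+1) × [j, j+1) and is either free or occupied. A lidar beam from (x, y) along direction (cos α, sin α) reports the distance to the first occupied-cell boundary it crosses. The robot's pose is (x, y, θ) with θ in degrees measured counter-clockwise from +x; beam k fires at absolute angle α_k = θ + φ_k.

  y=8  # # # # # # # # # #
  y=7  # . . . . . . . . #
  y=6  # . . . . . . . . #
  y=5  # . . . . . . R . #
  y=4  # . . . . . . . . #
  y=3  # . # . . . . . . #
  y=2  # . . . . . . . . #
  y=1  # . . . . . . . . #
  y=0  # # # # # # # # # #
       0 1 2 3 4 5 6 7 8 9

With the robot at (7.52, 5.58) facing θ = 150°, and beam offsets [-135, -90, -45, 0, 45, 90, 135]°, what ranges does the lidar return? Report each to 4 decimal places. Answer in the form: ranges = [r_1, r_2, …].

ranges = [1.5322, 2.7944, 2.5054, 4.8400, 6.7500, 5.2885, 4.7416]

beam 1: φ=-135°, α=15°
  dir = (cos 15°, sin 15°) = (0.9659, 0.2588); from cell (7,5)
  next x-line at t=0.4969, next y-line at t=1.6228; Δt_x=1.0353, Δt_y=3.8637
    x: enter (8,5) at t=0.4969
    x: enter (9,5) at t=1.5322 ← occupied
  → r_1 = 1.5322
beam 2: φ=-90°, α=60°
  dir = (cos 60°, sin 60°) = (0.5000, 0.8660); from cell (7,5)
  next x-line at t=0.9600, next y-line at t=0.4850; Δt_x=2.0000, Δt_y=1.1547
    y: enter (7,6) at t=0.4850
    x: enter (8,6) at t=0.9600
    y: enter (8,7) at t=1.6397
    y: enter (8,8) at t=2.7944 ← occupied
  → r_2 = 2.7944
beam 3: φ=-45°, α=105°
  dir = (cos 105°, sin 105°) = (-0.2588, 0.9659); from cell (7,5)
  next x-line at t=2.0091, next y-line at t=0.4348; Δt_x=3.8637, Δt_y=1.0353
    y: enter (7,6) at t=0.4348
    y: enter (7,7) at t=1.4701
    x: enter (6,7) at t=2.0091
    y: enter (6,8) at t=2.5054 ← occupied
  → r_3 = 2.5054
beam 4: φ=0°, α=150°
  dir = (cos 150°, sin 150°) = (-0.8660, 0.5000); from cell (7,5)
  next x-line at t=0.6004, next y-line at t=0.8400; Δt_x=1.1547, Δt_y=2.0000
    x: enter (6,5) at t=0.6004
    y: enter (6,6) at t=0.8400
    x: enter (5,6) at t=1.7551
    y: enter (5,7) at t=2.8400
    x: enter (4,7) at t=2.9098
    x: enter (3,7) at t=4.0645
    y: enter (3,8) at t=4.8400 ← occupied
  → r_4 = 4.8400
beam 5: φ=45°, α=195°
  dir = (cos 195°, sin 195°) = (-0.9659, -0.2588); from cell (7,5)
  next x-line at t=0.5383, next y-line at t=2.2409; Δt_x=1.0353, Δt_y=3.8637
    x: enter (6,5) at t=0.5383
    x: enter (5,5) at t=1.5736
    y: enter (5,4) at t=2.2409
    x: enter (4,4) at t=2.6089
    x: enter (3,4) at t=3.6442
    x: enter (2,4) at t=4.6794
    x: enter (1,4) at t=5.7147
    y: enter (1,3) at t=6.1047
    x: enter (0,3) at t=6.7500 ← occupied
  → r_5 = 6.7500
beam 6: φ=90°, α=240°
  dir = (cos 240°, sin 240°) = (-0.5000, -0.8660); from cell (7,5)
  next x-line at t=1.0400, next y-line at t=0.6697; Δt_x=2.0000, Δt_y=1.1547
    y: enter (7,4) at t=0.6697
    x: enter (6,4) at t=1.0400
    y: enter (6,3) at t=1.8244
    y: enter (6,2) at t=2.9791
    x: enter (5,2) at t=3.0400
    y: enter (5,1) at t=4.1338
    x: enter (4,1) at t=5.0400
    y: enter (4,0) at t=5.2885 ← occupied
  → r_6 = 5.2885
beam 7: φ=135°, α=285°
  dir = (cos 285°, sin 285°) = (0.2588, -0.9659); from cell (7,5)
  next x-line at t=1.8546, next y-line at t=0.6005; Δt_x=3.8637, Δt_y=1.0353
    y: enter (7,4) at t=0.6005
    y: enter (7,3) at t=1.6357
    x: enter (8,3) at t=1.8546
    y: enter (8,2) at t=2.6710
    y: enter (8,1) at t=3.7063
    y: enter (8,0) at t=4.7416 ← occupied
  → r_7 = 4.7416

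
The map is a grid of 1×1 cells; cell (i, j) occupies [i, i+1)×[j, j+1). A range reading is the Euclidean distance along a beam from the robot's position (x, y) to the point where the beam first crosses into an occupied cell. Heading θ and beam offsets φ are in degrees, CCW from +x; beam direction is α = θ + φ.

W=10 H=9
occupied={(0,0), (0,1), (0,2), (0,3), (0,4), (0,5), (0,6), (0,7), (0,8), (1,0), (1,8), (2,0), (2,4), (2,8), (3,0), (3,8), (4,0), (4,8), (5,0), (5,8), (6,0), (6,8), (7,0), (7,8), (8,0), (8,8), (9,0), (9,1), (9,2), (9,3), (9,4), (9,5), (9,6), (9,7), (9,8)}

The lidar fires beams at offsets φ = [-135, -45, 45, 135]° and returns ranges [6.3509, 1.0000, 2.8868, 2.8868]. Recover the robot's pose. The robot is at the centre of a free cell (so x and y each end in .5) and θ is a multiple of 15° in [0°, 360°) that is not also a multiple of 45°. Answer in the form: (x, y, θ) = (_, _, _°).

(x, y, θ) = (3.5, 3.5, 165°)

Candidates: 55 free-cell centres × 16 headings = 880 poses. Raycast each; keep the one whose scan matches to 4 dp.
  (7.5, 7.5, 165°): beam 1 = 1.0000 ≠ 6.3509 ✗
  (4.5, 7.5, 105°): beam 1 = 5.1962 ≠ 6.3509 ✗
  (8.5, 7.5, 210°): beam 1 = 0.5176 ≠ 6.3509 ✗
  …
  (3.5, 3.5, 165°): r_1=6.3509, r_2=1.0000, r_3=2.8868, r_4=2.8868 — all match ✓
Unique over the lattice → pose = (3.5, 3.5, 165°).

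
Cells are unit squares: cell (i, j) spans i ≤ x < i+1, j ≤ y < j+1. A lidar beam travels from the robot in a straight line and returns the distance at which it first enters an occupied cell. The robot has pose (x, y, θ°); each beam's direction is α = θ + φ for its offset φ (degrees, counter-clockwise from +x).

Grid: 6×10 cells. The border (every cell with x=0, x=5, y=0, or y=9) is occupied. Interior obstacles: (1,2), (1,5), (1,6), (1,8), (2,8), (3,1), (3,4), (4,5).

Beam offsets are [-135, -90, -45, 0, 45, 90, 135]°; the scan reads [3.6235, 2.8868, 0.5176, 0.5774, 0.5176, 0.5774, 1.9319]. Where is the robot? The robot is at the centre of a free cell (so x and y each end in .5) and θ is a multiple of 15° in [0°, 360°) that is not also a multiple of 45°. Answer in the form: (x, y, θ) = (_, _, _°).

The pose lattice has 24·16 = 384 candidates. Test each by forward raycasting.
  (1.5, 7.5, 195°): beam 1 = 0.5774 ≠ 3.6235 ✗
  (1.5, 1.5, 60°): beam 1 = 0.5176 ≠ 3.6235 ✗
  (3.5, 5.5, 75°): beam 1 = 0.5774 ≠ 3.6235 ✗
  (2.5, 6.5, 165°): beam 1 = 2.8868 ≠ 3.6235 ✗
  …
  (4.5, 6.5, 300°): r_1=3.6235, r_2=2.8868, r_3=0.5176, r_4=0.5774, r_5=0.5176, r_6=0.5774, r_7=1.9319 — all match ✓
Only this pose fits every beam.

(x, y, θ) = (4.5, 6.5, 300°)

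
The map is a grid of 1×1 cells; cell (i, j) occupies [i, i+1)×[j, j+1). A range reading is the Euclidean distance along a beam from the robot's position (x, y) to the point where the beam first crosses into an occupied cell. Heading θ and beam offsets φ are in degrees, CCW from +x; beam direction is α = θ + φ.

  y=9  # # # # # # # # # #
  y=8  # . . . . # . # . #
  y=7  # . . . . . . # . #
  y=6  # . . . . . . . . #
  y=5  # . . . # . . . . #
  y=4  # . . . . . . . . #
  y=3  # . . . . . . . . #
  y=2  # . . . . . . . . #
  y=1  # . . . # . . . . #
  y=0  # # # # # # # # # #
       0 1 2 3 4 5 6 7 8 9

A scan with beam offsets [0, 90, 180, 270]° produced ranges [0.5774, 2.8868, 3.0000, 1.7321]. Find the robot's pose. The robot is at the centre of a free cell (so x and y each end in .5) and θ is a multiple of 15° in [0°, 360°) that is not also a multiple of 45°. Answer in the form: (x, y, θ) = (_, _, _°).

The pose lattice has 59·16 = 944 candidates. Test each by forward raycasting.
  (6.5, 3.5, 300°): beam 1 = 2.8868 ≠ 0.5774 ✗
  (6.5, 5.5, 210°): beam 1 = 6.3509 ≠ 0.5774 ✗
  (4.5, 7.5, 300°): beam 1 = 7.5056 ≠ 0.5774 ✗
  (7.5, 1.5, 30°): beam 1 = 1.7321 ≠ 0.5774 ✗
  …
  (7.5, 6.5, 120°): r_1=0.5774, r_2=2.8868, r_3=3.0000, r_4=1.7321 — all match ✓
No second candidate reproduces the full scan.

(x, y, θ) = (7.5, 6.5, 120°)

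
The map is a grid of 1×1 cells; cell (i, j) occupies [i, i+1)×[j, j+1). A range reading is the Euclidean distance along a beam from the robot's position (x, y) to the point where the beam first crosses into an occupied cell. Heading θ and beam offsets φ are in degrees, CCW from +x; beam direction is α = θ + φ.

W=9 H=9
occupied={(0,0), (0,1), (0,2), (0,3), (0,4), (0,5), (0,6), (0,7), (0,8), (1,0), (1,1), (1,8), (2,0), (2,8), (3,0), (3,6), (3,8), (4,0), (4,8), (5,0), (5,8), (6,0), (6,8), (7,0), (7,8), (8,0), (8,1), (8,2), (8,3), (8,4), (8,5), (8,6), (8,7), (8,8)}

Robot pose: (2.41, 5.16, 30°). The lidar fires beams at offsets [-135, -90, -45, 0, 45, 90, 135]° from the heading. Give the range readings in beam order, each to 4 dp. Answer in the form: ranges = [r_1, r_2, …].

ranges = [3.2715, 4.8036, 5.7872, 1.6800, 2.9402, 2.8200, 1.4597]

beam 1: φ=-135°, α=255°
  d=(-0.2588,-0.9659)  start (2,5)  tX=1.5841 tY=0.1656  stride 1/|dx|=3.8637 1/|dy|=1.0353
    cross y-line → (2,4), t=0.1656
    cross y-line → (2,3), t=1.2009
    cross x-line → (1,3), t=1.5841
    cross y-line → (1,2), t=2.2362
    cross y-line → (1,1), t=3.2715 (wall)
  → r_1 = 3.2715
beam 2: φ=-90°, α=300°
  d=(0.5000,-0.8660)  start (2,5)  tX=1.1800 tY=0.1848  stride 1/|dx|=2.0000 1/|dy|=1.1547
    cross y-line → (2,4), t=0.1848
    cross x-line → (3,4), t=1.1800
    cross y-line → (3,3), t=1.3395
    cross y-line → (3,2), t=2.4942
    cross x-line → (4,2), t=3.1800
    cross y-line → (4,1), t=3.6489
    cross y-line → (4,0), t=4.8036 (wall)
  → r_2 = 4.8036
beam 3: φ=-45°, α=345°
  d=(0.9659,-0.2588)  start (2,5)  tX=0.6108 tY=0.6182  stride 1/|dx|=1.0353 1/|dy|=3.8637
    cross x-line → (3,5), t=0.6108
    cross y-line → (3,4), t=0.6182
    cross x-line → (4,4), t=1.6461
    cross x-line → (5,4), t=2.6814
    cross x-line → (6,4), t=3.7166
    cross y-line → (6,3), t=4.4819
    cross x-line → (7,3), t=4.7519
    cross x-line → (8,3), t=5.7872 (wall)
  → r_3 = 5.7872
beam 4: φ=0°, α=30°
  d=(0.8660,0.5000)  start (2,5)  tX=0.6813 tY=1.6800  stride 1/|dx|=1.1547 1/|dy|=2.0000
    cross x-line → (3,5), t=0.6813
    cross y-line → (3,6), t=1.6800 (wall)
  → r_4 = 1.6800
beam 5: φ=45°, α=75°
  d=(0.2588,0.9659)  start (2,5)  tX=2.2796 tY=0.8696  stride 1/|dx|=3.8637 1/|dy|=1.0353
    cross y-line → (2,6), t=0.8696
    cross y-line → (2,7), t=1.9049
    cross x-line → (3,7), t=2.2796
    cross y-line → (3,8), t=2.9402 (wall)
  → r_5 = 2.9402
beam 6: φ=90°, α=120°
  d=(-0.5000,0.8660)  start (2,5)  tX=0.8200 tY=0.9699  stride 1/|dx|=2.0000 1/|dy|=1.1547
    cross x-line → (1,5), t=0.8200
    cross y-line → (1,6), t=0.9699
    cross y-line → (1,7), t=2.1246
    cross x-line → (0,7), t=2.8200 (wall)
  → r_6 = 2.8200
beam 7: φ=135°, α=165°
  d=(-0.9659,0.2588)  start (2,5)  tX=0.4245 tY=3.2455  stride 1/|dx|=1.0353 1/|dy|=3.8637
    cross x-line → (1,5), t=0.4245
    cross x-line → (0,5), t=1.4597 (wall)
  → r_7 = 1.4597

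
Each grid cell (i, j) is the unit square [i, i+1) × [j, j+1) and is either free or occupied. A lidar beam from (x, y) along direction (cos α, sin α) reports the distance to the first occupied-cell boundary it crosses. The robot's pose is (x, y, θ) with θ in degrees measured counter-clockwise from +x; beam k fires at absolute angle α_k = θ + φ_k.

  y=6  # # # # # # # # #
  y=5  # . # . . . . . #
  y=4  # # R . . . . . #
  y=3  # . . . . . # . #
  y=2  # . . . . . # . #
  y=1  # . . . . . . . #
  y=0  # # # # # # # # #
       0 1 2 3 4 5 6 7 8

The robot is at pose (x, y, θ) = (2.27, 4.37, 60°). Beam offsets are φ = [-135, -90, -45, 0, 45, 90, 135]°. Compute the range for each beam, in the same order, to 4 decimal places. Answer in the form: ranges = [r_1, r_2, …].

beam 1: φ=-135°, α=285°
  cosα=0.2588 sinα=-0.9659 | (2,4) | tMaxX 2.8205 tMaxY 0.3831 | tΔX 3.8637 tΔY 1.0353
    t=0.3831 [y] (2,3)
    t=1.4183 [y] (2,2)
    t=2.4536 [y] (2,1)
    t=2.8205 [x] (3,1)
    t=3.4889 [y] (3,0) — stop
  → r_1 = 3.4889
beam 2: φ=-90°, α=330°
  cosα=0.8660 sinα=-0.5000 | (2,4) | tMaxX 0.8429 tMaxY 0.7400 | tΔX 1.1547 tΔY 2.0000
    t=0.7400 [y] (2,3)
    t=0.8429 [x] (3,3)
    t=1.9976 [x] (4,3)
    t=2.7400 [y] (4,2)
    t=3.1523 [x] (5,2)
    t=4.3070 [x] (6,2) — stop
  → r_2 = 4.3070
beam 3: φ=-45°, α=15°
  cosα=0.9659 sinα=0.2588 | (2,4) | tMaxX 0.7558 tMaxY 2.4341 | tΔX 1.0353 tΔY 3.8637
    t=0.7558 [x] (3,4)
    t=1.7910 [x] (4,4)
    t=2.4341 [y] (4,5)
    t=2.8263 [x] (5,5)
    t=3.8616 [x] (6,5)
    t=4.8969 [x] (7,5)
    t=5.9321 [x] (8,5) — stop
  → r_3 = 5.9321
beam 4: φ=0°, α=60°
  cosα=0.5000 sinα=0.8660 | (2,4) | tMaxX 1.4600 tMaxY 0.7275 | tΔX 2.0000 tΔY 1.1547
    t=0.7275 [y] (2,5) — stop
  → r_4 = 0.7275
beam 5: φ=45°, α=105°
  cosα=-0.2588 sinα=0.9659 | (2,4) | tMaxX 1.0432 tMaxY 0.6522 | tΔX 3.8637 tΔY 1.0353
    t=0.6522 [y] (2,5) — stop
  → r_5 = 0.6522
beam 6: φ=90°, α=150°
  cosα=-0.8660 sinα=0.5000 | (2,4) | tMaxX 0.3118 tMaxY 1.2600 | tΔX 1.1547 tΔY 2.0000
    t=0.3118 [x] (1,4) — stop
  → r_6 = 0.3118
beam 7: φ=135°, α=195°
  cosα=-0.9659 sinα=-0.2588 | (2,4) | tMaxX 0.2795 tMaxY 1.4296 | tΔX 1.0353 tΔY 3.8637
    t=0.2795 [x] (1,4) — stop
  → r_7 = 0.2795

ranges = [3.4889, 4.3070, 5.9321, 0.7275, 0.6522, 0.3118, 0.2795]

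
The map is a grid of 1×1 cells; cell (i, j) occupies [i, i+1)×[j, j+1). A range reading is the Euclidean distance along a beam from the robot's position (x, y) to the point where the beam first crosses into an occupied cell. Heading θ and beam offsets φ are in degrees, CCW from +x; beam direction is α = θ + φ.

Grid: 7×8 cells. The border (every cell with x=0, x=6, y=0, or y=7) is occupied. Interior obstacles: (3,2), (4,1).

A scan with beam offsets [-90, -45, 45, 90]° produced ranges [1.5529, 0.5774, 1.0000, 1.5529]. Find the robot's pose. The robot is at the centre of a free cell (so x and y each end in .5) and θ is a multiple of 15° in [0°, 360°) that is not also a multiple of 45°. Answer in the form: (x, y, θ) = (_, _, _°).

Candidates: 28 free-cell centres × 16 headings = 448 poses. Raycast each; keep the one whose scan matches to 4 dp.
  (1.5, 6.5, 255°): beam 1 = 0.5176 ≠ 1.5529 ✗
  (4.5, 5.5, 255°): beam 1 = 3.6235 ≠ 1.5529 ✗
  (1.5, 5.5, 300°): beam 1 = 0.5774 ≠ 1.5529 ✗
  …
  (2.5, 1.5, 285°): r_1=1.5529, r_2=0.5774, r_3=1.0000, r_4=1.5529 — all match ✓
Unique over the lattice → pose = (2.5, 1.5, 285°).

(x, y, θ) = (2.5, 1.5, 285°)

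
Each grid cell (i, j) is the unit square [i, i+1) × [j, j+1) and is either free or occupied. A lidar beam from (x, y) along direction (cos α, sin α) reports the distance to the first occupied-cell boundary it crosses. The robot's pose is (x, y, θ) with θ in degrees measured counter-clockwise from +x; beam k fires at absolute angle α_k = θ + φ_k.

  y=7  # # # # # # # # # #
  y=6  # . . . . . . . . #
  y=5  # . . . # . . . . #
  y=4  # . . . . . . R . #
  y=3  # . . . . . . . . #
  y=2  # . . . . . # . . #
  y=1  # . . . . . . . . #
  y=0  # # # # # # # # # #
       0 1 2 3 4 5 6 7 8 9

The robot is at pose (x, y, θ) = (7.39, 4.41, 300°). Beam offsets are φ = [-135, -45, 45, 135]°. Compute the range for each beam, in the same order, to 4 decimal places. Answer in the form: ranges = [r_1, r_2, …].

beam 1: φ=-135°, α=165°
  d=(-0.9659,0.2588)  start (7,4)  tX=0.4038 tY=2.2796  stride 1/|dx|=1.0353 1/|dy|=3.8637
    cross x-line → (6,4), t=0.4038
    cross x-line → (5,4), t=1.4390
    cross y-line → (5,5), t=2.2796
    cross x-line → (4,5), t=2.4743 (wall)
  → r_1 = 2.4743
beam 2: φ=-45°, α=255°
  d=(-0.2588,-0.9659)  start (7,4)  tX=1.5068 tY=0.4245  stride 1/|dx|=3.8637 1/|dy|=1.0353
    cross y-line → (7,3), t=0.4245
    cross y-line → (7,2), t=1.4597
    cross x-line → (6,2), t=1.5068 (wall)
  → r_2 = 1.5068
beam 3: φ=45°, α=345°
  d=(0.9659,-0.2588)  start (7,4)  tX=0.6315 tY=1.5841  stride 1/|dx|=1.0353 1/|dy|=3.8637
    cross x-line → (8,4), t=0.6315
    cross y-line → (8,3), t=1.5841
    cross x-line → (9,3), t=1.6668 (wall)
  → r_3 = 1.6668
beam 4: φ=135°, α=75°
  d=(0.2588,0.9659)  start (7,4)  tX=2.3569 tY=0.6108  stride 1/|dx|=3.8637 1/|dy|=1.0353
    cross y-line → (7,5), t=0.6108
    cross y-line → (7,6), t=1.6461
    cross x-line → (8,6), t=2.3569
    cross y-line → (8,7), t=2.6814 (wall)
  → r_4 = 2.6814

ranges = [2.4743, 1.5068, 1.6668, 2.6814]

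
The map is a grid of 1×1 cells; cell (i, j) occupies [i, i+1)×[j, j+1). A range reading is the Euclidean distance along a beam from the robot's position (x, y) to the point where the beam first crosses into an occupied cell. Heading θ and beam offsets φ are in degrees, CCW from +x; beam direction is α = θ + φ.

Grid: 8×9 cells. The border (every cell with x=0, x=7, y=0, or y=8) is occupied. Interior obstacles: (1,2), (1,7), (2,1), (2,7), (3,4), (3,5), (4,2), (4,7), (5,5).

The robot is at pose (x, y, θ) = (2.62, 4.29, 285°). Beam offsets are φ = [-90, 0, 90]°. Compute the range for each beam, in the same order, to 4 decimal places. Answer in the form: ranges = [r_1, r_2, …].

ranges = [1.6771, 3.4061, 0.3934]

beam 1: φ=-90°, α=195°
  cosα=-0.9659 sinα=-0.2588 | (2,4) | tMaxX 0.6419 tMaxY 1.1205 | tΔX 1.0353 tΔY 3.8637
    t=0.6419 [x] (1,4)
    t=1.1205 [y] (1,3)
    t=1.6771 [x] (0,3) — stop
  → r_1 = 1.6771
beam 2: φ=0°, α=285°
  cosα=0.2588 sinα=-0.9659 | (2,4) | tMaxX 1.4682 tMaxY 0.3002 | tΔX 3.8637 tΔY 1.0353
    t=0.3002 [y] (2,3)
    t=1.3355 [y] (2,2)
    t=1.4682 [x] (3,2)
    t=2.3708 [y] (3,1)
    t=3.4061 [y] (3,0) — stop
  → r_2 = 3.4061
beam 3: φ=90°, α=15°
  cosα=0.9659 sinα=0.2588 | (2,4) | tMaxX 0.3934 tMaxY 2.7432 | tΔX 1.0353 tΔY 3.8637
    t=0.3934 [x] (3,4) — stop
  → r_3 = 0.3934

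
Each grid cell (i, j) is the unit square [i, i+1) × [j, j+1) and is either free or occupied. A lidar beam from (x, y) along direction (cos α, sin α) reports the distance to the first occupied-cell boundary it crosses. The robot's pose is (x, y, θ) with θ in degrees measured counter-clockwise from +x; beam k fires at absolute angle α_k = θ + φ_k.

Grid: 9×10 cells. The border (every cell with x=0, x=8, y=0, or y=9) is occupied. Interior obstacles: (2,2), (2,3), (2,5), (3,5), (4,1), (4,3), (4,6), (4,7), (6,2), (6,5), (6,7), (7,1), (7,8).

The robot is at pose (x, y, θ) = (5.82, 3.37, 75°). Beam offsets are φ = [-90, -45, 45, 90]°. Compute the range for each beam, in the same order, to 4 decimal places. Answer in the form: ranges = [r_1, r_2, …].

beam 1: φ=-90°, α=345°
  cosα=0.9659 sinα=-0.2588 | (5,3) | tMaxX 0.1863 tMaxY 1.4296 | tΔX 1.0353 tΔY 3.8637
    t=0.1863 [x] (6,3)
    t=1.2216 [x] (7,3)
    t=1.4296 [y] (7,2)
    t=2.2569 [x] (8,2) — stop
  → r_1 = 2.2569
beam 2: φ=-45°, α=30°
  cosα=0.8660 sinα=0.5000 | (5,3) | tMaxX 0.2078 tMaxY 1.2600 | tΔX 1.1547 tΔY 2.0000
    t=0.2078 [x] (6,3)
    t=1.2600 [y] (6,4)
    t=1.3625 [x] (7,4)
    t=2.5172 [x] (8,4) — stop
  → r_2 = 2.5172
beam 3: φ=45°, α=120°
  cosα=-0.5000 sinα=0.8660 | (5,3) | tMaxX 1.6400 tMaxY 0.7275 | tΔX 2.0000 tΔY 1.1547
    t=0.7275 [y] (5,4)
    t=1.6400 [x] (4,4)
    t=1.8822 [y] (4,5)
    t=3.0369 [y] (4,6) — stop
  → r_3 = 3.0369
beam 4: φ=90°, α=165°
  cosα=-0.9659 sinα=0.2588 | (5,3) | tMaxX 0.8489 tMaxY 2.4341 | tΔX 1.0353 tΔY 3.8637
    t=0.8489 [x] (4,3) — stop
  → r_4 = 0.8489

ranges = [2.2569, 2.5172, 3.0369, 0.8489]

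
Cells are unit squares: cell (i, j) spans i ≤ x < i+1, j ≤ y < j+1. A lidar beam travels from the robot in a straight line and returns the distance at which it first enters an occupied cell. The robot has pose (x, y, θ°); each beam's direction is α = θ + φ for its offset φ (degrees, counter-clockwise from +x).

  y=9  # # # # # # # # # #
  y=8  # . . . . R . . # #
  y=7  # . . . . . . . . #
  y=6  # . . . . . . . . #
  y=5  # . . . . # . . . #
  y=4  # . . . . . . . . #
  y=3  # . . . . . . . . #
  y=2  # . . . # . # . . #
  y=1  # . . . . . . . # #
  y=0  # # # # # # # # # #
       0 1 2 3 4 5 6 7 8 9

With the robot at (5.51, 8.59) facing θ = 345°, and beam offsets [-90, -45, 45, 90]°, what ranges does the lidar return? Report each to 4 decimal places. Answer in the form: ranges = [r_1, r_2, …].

beam 1: φ=-90°, α=255°
  direction (-0.2588, -0.9659); cell (5,8); t to first gridline: x 1.9705, y 0.6108 (then +3.8637 / +1.0353)
    (5,7) via y @ 0.6108
    (5,6) via y @ 1.6461
    (4,6) via x @ 1.9705
    (4,5) via y @ 2.6814
    (4,4) via y @ 3.7166
    (4,3) via y @ 4.7519
    (4,2) via y @ 5.7872  # hit
  → r_1 = 5.7872
beam 2: φ=-45°, α=300°
  direction (0.5000, -0.8660); cell (5,8); t to first gridline: x 0.9800, y 0.6813 (then +2.0000 / +1.1547)
    (5,7) via y @ 0.6813
    (6,7) via x @ 0.9800
    (6,6) via y @ 1.8360
    (7,6) via x @ 2.9800
    (7,5) via y @ 2.9907
    (7,4) via y @ 4.1454
    (8,4) via x @ 4.9800
    (8,3) via y @ 5.3001
    (8,2) via y @ 6.4548
    (9,2) via x @ 6.9800  # hit
  → r_2 = 6.9800
beam 3: φ=45°, α=30°
  direction (0.8660, 0.5000); cell (5,8); t to first gridline: x 0.5658, y 0.8200 (then +1.1547 / +2.0000)
    (6,8) via x @ 0.5658
    (6,9) via y @ 0.8200  # hit
  → r_3 = 0.8200
beam 4: φ=90°, α=75°
  direction (0.2588, 0.9659); cell (5,8); t to first gridline: x 1.8932, y 0.4245 (then +3.8637 / +1.0353)
    (5,9) via y @ 0.4245  # hit
  → r_4 = 0.4245

ranges = [5.7872, 6.9800, 0.8200, 0.4245]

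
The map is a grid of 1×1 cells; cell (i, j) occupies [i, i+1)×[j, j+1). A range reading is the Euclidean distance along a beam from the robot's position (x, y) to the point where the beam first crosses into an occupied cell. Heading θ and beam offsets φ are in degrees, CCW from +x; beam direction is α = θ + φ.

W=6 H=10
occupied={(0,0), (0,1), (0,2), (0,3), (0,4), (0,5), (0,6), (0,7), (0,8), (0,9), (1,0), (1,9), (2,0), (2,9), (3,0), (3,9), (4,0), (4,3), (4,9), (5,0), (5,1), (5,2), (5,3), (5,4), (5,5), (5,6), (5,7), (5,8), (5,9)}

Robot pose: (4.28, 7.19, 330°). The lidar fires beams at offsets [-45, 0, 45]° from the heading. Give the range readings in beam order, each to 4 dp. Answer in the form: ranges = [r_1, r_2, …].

ranges = [2.7819, 0.8314, 0.7454]

beam 1: φ=-45°, α=285°
  dir = (cos 285°, sin 285°) = (0.2588, -0.9659); from cell (4,7)
  next x-line at t=2.7819, next y-line at t=0.1967; Δt_x=3.8637, Δt_y=1.0353
    y: enter (4,6) at t=0.1967
    y: enter (4,5) at t=1.2320
    y: enter (4,4) at t=2.2673
    x: enter (5,4) at t=2.7819 ← occupied
  → r_1 = 2.7819
beam 2: φ=0°, α=330°
  dir = (cos 330°, sin 330°) = (0.8660, -0.5000); from cell (4,7)
  next x-line at t=0.8314, next y-line at t=0.3800; Δt_x=1.1547, Δt_y=2.0000
    y: enter (4,6) at t=0.3800
    x: enter (5,6) at t=0.8314 ← occupied
  → r_2 = 0.8314
beam 3: φ=45°, α=15°
  dir = (cos 15°, sin 15°) = (0.9659, 0.2588); from cell (4,7)
  next x-line at t=0.7454, next y-line at t=3.1296; Δt_x=1.0353, Δt_y=3.8637
    x: enter (5,7) at t=0.7454 ← occupied
  → r_3 = 0.7454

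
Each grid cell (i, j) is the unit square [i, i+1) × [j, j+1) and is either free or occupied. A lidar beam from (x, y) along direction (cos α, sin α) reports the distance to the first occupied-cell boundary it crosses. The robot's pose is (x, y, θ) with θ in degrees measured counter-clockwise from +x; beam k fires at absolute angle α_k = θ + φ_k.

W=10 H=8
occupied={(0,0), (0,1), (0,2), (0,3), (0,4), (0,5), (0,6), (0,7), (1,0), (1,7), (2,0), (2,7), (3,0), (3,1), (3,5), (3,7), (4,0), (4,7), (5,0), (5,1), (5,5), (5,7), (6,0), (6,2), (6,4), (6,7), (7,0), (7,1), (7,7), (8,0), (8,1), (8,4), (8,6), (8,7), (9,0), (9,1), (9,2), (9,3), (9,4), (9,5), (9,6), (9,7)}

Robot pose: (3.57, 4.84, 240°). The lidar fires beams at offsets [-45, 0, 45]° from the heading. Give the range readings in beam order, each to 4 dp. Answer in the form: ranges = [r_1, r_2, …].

ranges = [2.6607, 4.4341, 3.9755]

beam 1: φ=-45°, α=195°
  direction (-0.9659, -0.2588); cell (3,4); t to first gridline: x 0.5901, y 3.2455 (then +1.0353 / +3.8637)
    (2,4) via x @ 0.5901
    (1,4) via x @ 1.6254
    (0,4) via x @ 2.6607  # hit
  → r_1 = 2.6607
beam 2: φ=0°, α=240°
  direction (-0.5000, -0.8660); cell (3,4); t to first gridline: x 1.1400, y 0.9699 (then +2.0000 / +1.1547)
    (3,3) via y @ 0.9699
    (2,3) via x @ 1.1400
    (2,2) via y @ 2.1246
    (1,2) via x @ 3.1400
    (1,1) via y @ 3.2793
    (1,0) via y @ 4.4341  # hit
  → r_2 = 4.4341
beam 3: φ=45°, α=285°
  direction (0.2588, -0.9659); cell (3,4); t to first gridline: x 1.6614, y 0.8696 (then +3.8637 / +1.0353)
    (3,3) via y @ 0.8696
    (4,3) via x @ 1.6614
    (4,2) via y @ 1.9049
    (4,1) via y @ 2.9402
    (4,0) via y @ 3.9755  # hit
  → r_3 = 3.9755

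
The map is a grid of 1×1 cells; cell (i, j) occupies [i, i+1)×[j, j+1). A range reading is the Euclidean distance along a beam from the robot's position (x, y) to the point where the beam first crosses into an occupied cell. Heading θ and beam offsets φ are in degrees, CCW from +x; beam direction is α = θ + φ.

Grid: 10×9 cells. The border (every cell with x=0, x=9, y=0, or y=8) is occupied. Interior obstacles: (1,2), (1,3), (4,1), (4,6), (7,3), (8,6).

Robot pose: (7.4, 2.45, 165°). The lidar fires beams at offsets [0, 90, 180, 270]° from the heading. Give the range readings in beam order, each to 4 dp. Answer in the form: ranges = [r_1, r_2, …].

beam 1: φ=0°, α=165°
  cosα=-0.9659 sinα=0.2588 | (7,2) | tMaxX 0.4141 tMaxY 2.1250 | tΔX 1.0353 tΔY 3.8637
    t=0.4141 [x] (6,2)
    t=1.4494 [x] (5,2)
    t=2.1250 [y] (5,3)
    t=2.4847 [x] (4,3)
    t=3.5199 [x] (3,3)
    t=4.5552 [x] (2,3)
    t=5.5905 [x] (1,3) — stop
  → r_1 = 5.5905
beam 2: φ=90°, α=255°
  cosα=-0.2588 sinα=-0.9659 | (7,2) | tMaxX 1.5455 tMaxY 0.4659 | tΔX 3.8637 tΔY 1.0353
    t=0.4659 [y] (7,1)
    t=1.5012 [y] (7,0) — stop
  → r_2 = 1.5012
beam 3: φ=180°, α=345°
  cosα=0.9659 sinα=-0.2588 | (7,2) | tMaxX 0.6212 tMaxY 1.7387 | tΔX 1.0353 tΔY 3.8637
    t=0.6212 [x] (8,2)
    t=1.6564 [x] (9,2) — stop
  → r_3 = 1.6564
beam 4: φ=270°, α=75°
  cosα=0.2588 sinα=0.9659 | (7,2) | tMaxX 2.3182 tMaxY 0.5694 | tΔX 3.8637 tΔY 1.0353
    t=0.5694 [y] (7,3) — stop
  → r_4 = 0.5694

ranges = [5.5905, 1.5012, 1.6564, 0.5694]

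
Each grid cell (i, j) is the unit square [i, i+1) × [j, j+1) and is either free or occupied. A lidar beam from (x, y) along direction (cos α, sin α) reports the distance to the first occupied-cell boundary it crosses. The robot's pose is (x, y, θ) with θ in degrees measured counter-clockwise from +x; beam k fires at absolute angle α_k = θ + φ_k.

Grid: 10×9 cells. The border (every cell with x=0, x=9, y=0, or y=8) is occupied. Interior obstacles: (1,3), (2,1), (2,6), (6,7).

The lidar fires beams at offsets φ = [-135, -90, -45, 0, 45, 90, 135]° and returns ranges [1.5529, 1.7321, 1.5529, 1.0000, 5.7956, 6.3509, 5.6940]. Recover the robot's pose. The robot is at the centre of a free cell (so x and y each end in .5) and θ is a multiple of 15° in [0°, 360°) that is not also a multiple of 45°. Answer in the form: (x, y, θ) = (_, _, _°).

(x, y, θ) = (7.5, 6.5, 120°)

Candidates: 52 free-cell centres × 16 headings = 832 poses. Raycast each; keep the one whose scan matches to 4 dp.
  (2.5, 5.5, 240°): beam 1 = 0.5176 ≠ 1.5529 ✗
  (3.5, 1.5, 60°): beam 1 = 0.5176 ≠ 1.5529 ✗
  (5.5, 6.5, 30°): beam 1 = 5.6940 ≠ 1.5529 ✗
  (4.5, 7.5, 15°): beam 1 = 5.0000 ≠ 1.5529 ✗
  (1.5, 2.5, 345°): beam 1 = 0.5774 ≠ 1.5529 ✗
  …
  (7.5, 6.5, 120°): r_1=1.5529, r_2=1.7321, r_3=1.5529, r_4=1.0000, r_5=5.7956, r_6=6.3509, r_7=5.6940 — all match ✓
Only this pose fits every beam.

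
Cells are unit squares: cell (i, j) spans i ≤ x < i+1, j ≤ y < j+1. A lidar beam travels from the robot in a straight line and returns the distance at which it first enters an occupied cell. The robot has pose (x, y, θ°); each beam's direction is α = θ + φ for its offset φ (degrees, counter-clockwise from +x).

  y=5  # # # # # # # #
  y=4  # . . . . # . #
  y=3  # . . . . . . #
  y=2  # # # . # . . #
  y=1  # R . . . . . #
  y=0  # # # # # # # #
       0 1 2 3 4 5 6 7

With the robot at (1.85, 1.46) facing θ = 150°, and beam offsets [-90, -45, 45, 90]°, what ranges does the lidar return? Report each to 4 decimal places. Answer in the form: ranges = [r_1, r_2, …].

ranges = [0.6235, 0.5590, 0.8800, 0.5312]

beam 1: φ=-90°, α=60°
  direction (0.5000, 0.8660); cell (1,1); t to first gridline: x 0.3000, y 0.6235 (then +2.0000 / +1.1547)
    (2,1) via x @ 0.3000
    (2,2) via y @ 0.6235  # hit
  → r_1 = 0.6235
beam 2: φ=-45°, α=105°
  direction (-0.2588, 0.9659); cell (1,1); t to first gridline: x 3.2841, y 0.5590 (then +3.8637 / +1.0353)
    (1,2) via y @ 0.5590  # hit
  → r_2 = 0.5590
beam 3: φ=45°, α=195°
  direction (-0.9659, -0.2588); cell (1,1); t to first gridline: x 0.8800, y 1.7773 (then +1.0353 / +3.8637)
    (0,1) via x @ 0.8800  # hit
  → r_3 = 0.8800
beam 4: φ=90°, α=240°
  direction (-0.5000, -0.8660); cell (1,1); t to first gridline: x 1.7000, y 0.5312 (then +2.0000 / +1.1547)
    (1,0) via y @ 0.5312  # hit
  → r_4 = 0.5312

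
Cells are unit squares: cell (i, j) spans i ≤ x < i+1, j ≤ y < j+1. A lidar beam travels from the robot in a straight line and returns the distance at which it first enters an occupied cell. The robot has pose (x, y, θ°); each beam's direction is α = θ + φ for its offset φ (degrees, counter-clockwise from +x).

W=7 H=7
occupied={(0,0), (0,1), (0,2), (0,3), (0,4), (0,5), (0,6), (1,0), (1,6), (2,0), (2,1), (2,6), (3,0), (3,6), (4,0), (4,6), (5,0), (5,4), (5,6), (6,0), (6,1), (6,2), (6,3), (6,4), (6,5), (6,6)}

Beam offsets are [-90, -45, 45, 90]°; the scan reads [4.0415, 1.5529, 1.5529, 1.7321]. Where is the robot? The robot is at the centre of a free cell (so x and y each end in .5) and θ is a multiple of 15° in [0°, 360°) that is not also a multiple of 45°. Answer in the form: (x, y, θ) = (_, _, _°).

The pose lattice has 23·16 = 368 candidates. Test each by forward raycasting.
  (5.5, 2.5, 330°): beam 1 = 1.7321 ≠ 4.0415 ✗
  (1.5, 1.5, 330°): beam 1 = 0.5774 ≠ 4.0415 ✗
  (1.5, 2.5, 120°): beam 2 = 3.6235 ≠ 1.5529 ✗
  (3.5, 1.5, 15°): beam 1 = 0.5176 ≠ 4.0415 ✗
  …
  (3.5, 4.5, 30°): r_1=4.0415, r_2=1.5529, r_3=1.5529, r_4=1.7321 — all match ✓
No second candidate reproduces the full scan.

(x, y, θ) = (3.5, 4.5, 30°)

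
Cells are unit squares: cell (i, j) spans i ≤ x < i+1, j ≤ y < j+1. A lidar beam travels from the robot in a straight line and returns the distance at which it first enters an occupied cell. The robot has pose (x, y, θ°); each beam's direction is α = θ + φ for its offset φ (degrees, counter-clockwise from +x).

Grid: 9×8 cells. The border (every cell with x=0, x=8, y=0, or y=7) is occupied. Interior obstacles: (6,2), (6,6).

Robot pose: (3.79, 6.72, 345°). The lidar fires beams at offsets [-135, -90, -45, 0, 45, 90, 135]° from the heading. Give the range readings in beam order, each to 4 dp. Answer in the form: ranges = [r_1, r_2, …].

beam 1: φ=-135°, α=210°
  direction (-0.8660, -0.5000); cell (3,6); t to first gridline: x 0.9122, y 1.4400 (then +1.1547 / +2.0000)
    (2,6) via x @ 0.9122
    (2,5) via y @ 1.4400
    (1,5) via x @ 2.0669
    (0,5) via x @ 3.2216  # hit
  → r_1 = 3.2216
beam 2: φ=-90°, α=255°
  direction (-0.2588, -0.9659); cell (3,6); t to first gridline: x 3.0523, y 0.7454 (then +3.8637 / +1.0353)
    (3,5) via y @ 0.7454
    (3,4) via y @ 1.7807
    (3,3) via y @ 2.8160
    (2,3) via x @ 3.0523
    (2,2) via y @ 3.8512
    (2,1) via y @ 4.8865
    (2,0) via y @ 5.9218  # hit
  → r_2 = 5.9218
beam 3: φ=-45°, α=300°
  direction (0.5000, -0.8660); cell (3,6); t to first gridline: x 0.4200, y 0.8314 (then +2.0000 / +1.1547)
    (4,6) via x @ 0.4200
    (4,5) via y @ 0.8314
    (4,4) via y @ 1.9861
    (5,4) via x @ 2.4200
    (5,3) via y @ 3.1408
    (5,2) via y @ 4.2955
    (6,2) via x @ 4.4200  # hit
  → r_3 = 4.4200
beam 4: φ=0°, α=345°
  direction (0.9659, -0.2588); cell (3,6); t to first gridline: x 0.2174, y 2.7819 (then +1.0353 / +3.8637)
    (4,6) via x @ 0.2174
    (5,6) via x @ 1.2527
    (6,6) via x @ 2.2880  # hit
  → r_4 = 2.2880
beam 5: φ=45°, α=30°
  direction (0.8660, 0.5000); cell (3,6); t to first gridline: x 0.2425, y 0.5600 (then +1.1547 / +2.0000)
    (4,6) via x @ 0.2425
    (4,7) via y @ 0.5600  # hit
  → r_5 = 0.5600
beam 6: φ=90°, α=75°
  direction (0.2588, 0.9659); cell (3,6); t to first gridline: x 0.8114, y 0.2899 (then +3.8637 / +1.0353)
    (3,7) via y @ 0.2899  # hit
  → r_6 = 0.2899
beam 7: φ=135°, α=120°
  direction (-0.5000, 0.8660); cell (3,6); t to first gridline: x 1.5800, y 0.3233 (then +2.0000 / +1.1547)
    (3,7) via y @ 0.3233  # hit
  → r_7 = 0.3233

ranges = [3.2216, 5.9218, 4.4200, 2.2880, 0.5600, 0.2899, 0.3233]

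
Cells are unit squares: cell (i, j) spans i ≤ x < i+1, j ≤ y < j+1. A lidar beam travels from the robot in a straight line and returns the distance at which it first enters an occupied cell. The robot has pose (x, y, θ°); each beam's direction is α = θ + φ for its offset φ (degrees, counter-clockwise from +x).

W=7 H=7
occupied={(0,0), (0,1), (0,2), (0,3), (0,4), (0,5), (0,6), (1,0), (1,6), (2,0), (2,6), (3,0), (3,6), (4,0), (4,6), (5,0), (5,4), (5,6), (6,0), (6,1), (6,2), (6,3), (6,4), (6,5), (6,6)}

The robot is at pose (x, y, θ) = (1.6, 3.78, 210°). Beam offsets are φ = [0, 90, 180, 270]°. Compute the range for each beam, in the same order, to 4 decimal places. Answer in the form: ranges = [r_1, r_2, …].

ranges = [0.6928, 3.2101, 4.4400, 1.2000]

beam 1: φ=0°, α=210°
  cosα=-0.8660 sinα=-0.5000 | (1,3) | tMaxX 0.6928 tMaxY 1.5600 | tΔX 1.1547 tΔY 2.0000
    t=0.6928 [x] (0,3) — stop
  → r_1 = 0.6928
beam 2: φ=90°, α=300°
  cosα=0.5000 sinα=-0.8660 | (1,3) | tMaxX 0.8000 tMaxY 0.9007 | tΔX 2.0000 tΔY 1.1547
    t=0.8000 [x] (2,3)
    t=0.9007 [y] (2,2)
    t=2.0554 [y] (2,1)
    t=2.8000 [x] (3,1)
    t=3.2101 [y] (3,0) — stop
  → r_2 = 3.2101
beam 3: φ=180°, α=30°
  cosα=0.8660 sinα=0.5000 | (1,3) | tMaxX 0.4619 tMaxY 0.4400 | tΔX 1.1547 tΔY 2.0000
    t=0.4400 [y] (1,4)
    t=0.4619 [x] (2,4)
    t=1.6166 [x] (3,4)
    t=2.4400 [y] (3,5)
    t=2.7713 [x] (4,5)
    t=3.9260 [x] (5,5)
    t=4.4400 [y] (5,6) — stop
  → r_3 = 4.4400
beam 4: φ=270°, α=120°
  cosα=-0.5000 sinα=0.8660 | (1,3) | tMaxX 1.2000 tMaxY 0.2540 | tΔX 2.0000 tΔY 1.1547
    t=0.2540 [y] (1,4)
    t=1.2000 [x] (0,4) — stop
  → r_4 = 1.2000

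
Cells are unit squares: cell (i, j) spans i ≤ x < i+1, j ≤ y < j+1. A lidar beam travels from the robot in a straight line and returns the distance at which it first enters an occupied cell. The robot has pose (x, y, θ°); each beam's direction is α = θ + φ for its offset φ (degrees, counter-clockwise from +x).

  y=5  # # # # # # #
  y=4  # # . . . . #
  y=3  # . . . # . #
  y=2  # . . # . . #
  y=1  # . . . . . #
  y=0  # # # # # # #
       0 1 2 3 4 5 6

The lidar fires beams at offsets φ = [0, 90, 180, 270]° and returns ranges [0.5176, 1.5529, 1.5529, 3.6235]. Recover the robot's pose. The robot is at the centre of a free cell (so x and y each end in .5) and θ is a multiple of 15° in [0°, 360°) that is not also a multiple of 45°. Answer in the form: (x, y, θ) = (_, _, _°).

(x, y, θ) = (4.5, 1.5, 255°)

The pose lattice has 17·16 = 272 candidates. Test each by forward raycasting.
  (1.5, 2.5, 120°): beam 1 = 1.0000 ≠ 0.5176 ✗
  (3.5, 3.5, 285°): beam 2 = 0.5176 ≠ 1.5529 ✗
  (5.5, 4.5, 195°): beam 1 = 4.6587 ≠ 0.5176 ✗
  (5.5, 2.5, 120°): beam 1 = 1.0000 ≠ 0.5176 ✗
  (1.5, 1.5, 300°): beam 1 = 0.5774 ≠ 0.5176 ✗
  …
  (4.5, 1.5, 255°): r_1=0.5176, r_2=1.5529, r_3=1.5529, r_4=3.6235 — all match ✓
Unique over the lattice → pose = (4.5, 1.5, 255°).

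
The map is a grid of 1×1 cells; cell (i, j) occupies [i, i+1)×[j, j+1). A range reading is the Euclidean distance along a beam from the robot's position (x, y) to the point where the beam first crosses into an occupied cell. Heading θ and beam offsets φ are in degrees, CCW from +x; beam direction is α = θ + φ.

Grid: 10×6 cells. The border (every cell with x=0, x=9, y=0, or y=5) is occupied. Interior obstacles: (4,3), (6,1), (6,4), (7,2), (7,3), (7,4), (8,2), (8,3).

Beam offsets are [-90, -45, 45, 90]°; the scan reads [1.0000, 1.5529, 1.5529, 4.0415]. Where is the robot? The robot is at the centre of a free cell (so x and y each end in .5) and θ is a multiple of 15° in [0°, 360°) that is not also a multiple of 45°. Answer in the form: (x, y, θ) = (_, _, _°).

(x, y, θ) = (4.5, 1.5, 60°)

Candidates: 24 free-cell centres × 16 headings = 384 poses. Raycast each; keep the one whose scan matches to 4 dp.
  (3.5, 3.5, 105°): beam 1 = 0.5176 ≠ 1.0000 ✗
  (5.5, 4.5, 285°): beam 1 = 4.6587 ≠ 1.0000 ✗
  (4.5, 2.5, 345°): beam 1 = 1.5529 ≠ 1.0000 ✗
  (3.5, 3.5, 195°): beam 1 = 1.5529 ≠ 1.0000 ✗
  …
  (4.5, 1.5, 60°): r_1=1.0000, r_2=1.5529, r_3=1.5529, r_4=4.0415 — all match ✓
Only this pose fits every beam.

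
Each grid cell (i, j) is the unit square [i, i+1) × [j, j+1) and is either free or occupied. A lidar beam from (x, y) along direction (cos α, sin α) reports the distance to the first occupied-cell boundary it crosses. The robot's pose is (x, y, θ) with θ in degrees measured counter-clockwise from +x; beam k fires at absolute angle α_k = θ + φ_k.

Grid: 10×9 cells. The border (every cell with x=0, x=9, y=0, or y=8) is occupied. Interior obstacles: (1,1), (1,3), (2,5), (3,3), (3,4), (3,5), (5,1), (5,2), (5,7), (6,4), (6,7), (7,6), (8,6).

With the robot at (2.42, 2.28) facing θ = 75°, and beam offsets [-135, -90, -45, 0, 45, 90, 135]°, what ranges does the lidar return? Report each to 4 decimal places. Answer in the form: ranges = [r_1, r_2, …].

ranges = [1.4780, 2.6710, 1.4400, 2.2409, 0.8400, 1.4701, 0.5600]

beam 1: φ=-135°, α=300°
  d=(0.5000,-0.8660)  start (2,2)  tX=1.1600 tY=0.3233  stride 1/|dx|=2.0000 1/|dy|=1.1547
    cross y-line → (2,1), t=0.3233
    cross x-line → (3,1), t=1.1600
    cross y-line → (3,0), t=1.4780 (wall)
  → r_1 = 1.4780
beam 2: φ=-90°, α=345°
  d=(0.9659,-0.2588)  start (2,2)  tX=0.6005 tY=1.0818  stride 1/|dx|=1.0353 1/|dy|=3.8637
    cross x-line → (3,2), t=0.6005
    cross y-line → (3,1), t=1.0818
    cross x-line → (4,1), t=1.6357
    cross x-line → (5,1), t=2.6710 (wall)
  → r_2 = 2.6710
beam 3: φ=-45°, α=30°
  d=(0.8660,0.5000)  start (2,2)  tX=0.6697 tY=1.4400  stride 1/|dx|=1.1547 1/|dy|=2.0000
    cross x-line → (3,2), t=0.6697
    cross y-line → (3,3), t=1.4400 (wall)
  → r_3 = 1.4400
beam 4: φ=0°, α=75°
  d=(0.2588,0.9659)  start (2,2)  tX=2.2409 tY=0.7454  stride 1/|dx|=3.8637 1/|dy|=1.0353
    cross y-line → (2,3), t=0.7454
    cross y-line → (2,4), t=1.7807
    cross x-line → (3,4), t=2.2409 (wall)
  → r_4 = 2.2409
beam 5: φ=45°, α=120°
  d=(-0.5000,0.8660)  start (2,2)  tX=0.8400 tY=0.8314  stride 1/|dx|=2.0000 1/|dy|=1.1547
    cross y-line → (2,3), t=0.8314
    cross x-line → (1,3), t=0.8400 (wall)
  → r_5 = 0.8400
beam 6: φ=90°, α=165°
  d=(-0.9659,0.2588)  start (2,2)  tX=0.4348 tY=2.7819  stride 1/|dx|=1.0353 1/|dy|=3.8637
    cross x-line → (1,2), t=0.4348
    cross x-line → (0,2), t=1.4701 (wall)
  → r_6 = 1.4701
beam 7: φ=135°, α=210°
  d=(-0.8660,-0.5000)  start (2,2)  tX=0.4850 tY=0.5600  stride 1/|dx|=1.1547 1/|dy|=2.0000
    cross x-line → (1,2), t=0.4850
    cross y-line → (1,1), t=0.5600 (wall)
  → r_7 = 0.5600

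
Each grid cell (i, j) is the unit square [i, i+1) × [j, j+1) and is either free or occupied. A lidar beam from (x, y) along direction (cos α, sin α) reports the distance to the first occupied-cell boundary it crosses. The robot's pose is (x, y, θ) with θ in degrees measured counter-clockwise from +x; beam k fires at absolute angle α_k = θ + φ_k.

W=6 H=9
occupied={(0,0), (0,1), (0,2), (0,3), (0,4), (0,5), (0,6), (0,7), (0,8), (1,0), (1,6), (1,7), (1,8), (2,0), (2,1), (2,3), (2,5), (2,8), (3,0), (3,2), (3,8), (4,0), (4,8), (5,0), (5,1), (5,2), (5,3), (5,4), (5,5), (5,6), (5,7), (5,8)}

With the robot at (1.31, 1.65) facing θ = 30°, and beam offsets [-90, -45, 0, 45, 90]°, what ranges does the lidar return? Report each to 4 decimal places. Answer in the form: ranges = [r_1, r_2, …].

ranges = [0.7506, 0.7143, 1.9514, 3.4682, 0.6200]

beam 1: φ=-90°, α=300°
  cosα=0.5000 sinα=-0.8660 | (1,1) | tMaxX 1.3800 tMaxY 0.7506 | tΔX 2.0000 tΔY 1.1547
    t=0.7506 [y] (1,0) — stop
  → r_1 = 0.7506
beam 2: φ=-45°, α=345°
  cosα=0.9659 sinα=-0.2588 | (1,1) | tMaxX 0.7143 tMaxY 2.5114 | tΔX 1.0353 tΔY 3.8637
    t=0.7143 [x] (2,1) — stop
  → r_2 = 0.7143
beam 3: φ=0°, α=30°
  cosα=0.8660 sinα=0.5000 | (1,1) | tMaxX 0.7967 tMaxY 0.7000 | tΔX 1.1547 tΔY 2.0000
    t=0.7000 [y] (1,2)
    t=0.7967 [x] (2,2)
    t=1.9514 [x] (3,2) — stop
  → r_3 = 1.9514
beam 4: φ=45°, α=75°
  cosα=0.2588 sinα=0.9659 | (1,1) | tMaxX 2.6660 tMaxY 0.3623 | tΔX 3.8637 tΔY 1.0353
    t=0.3623 [y] (1,2)
    t=1.3976 [y] (1,3)
    t=2.4329 [y] (1,4)
    t=2.6660 [x] (2,4)
    t=3.4682 [y] (2,5) — stop
  → r_4 = 3.4682
beam 5: φ=90°, α=120°
  cosα=-0.5000 sinα=0.8660 | (1,1) | tMaxX 0.6200 tMaxY 0.4041 | tΔX 2.0000 tΔY 1.1547
    t=0.4041 [y] (1,2)
    t=0.6200 [x] (0,2) — stop
  → r_5 = 0.6200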